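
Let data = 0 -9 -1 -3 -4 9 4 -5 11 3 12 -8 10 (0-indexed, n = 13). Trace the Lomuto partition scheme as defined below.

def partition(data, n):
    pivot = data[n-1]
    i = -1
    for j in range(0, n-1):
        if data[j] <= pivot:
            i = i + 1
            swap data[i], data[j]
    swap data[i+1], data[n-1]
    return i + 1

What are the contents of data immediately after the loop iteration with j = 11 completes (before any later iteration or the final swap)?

0 -9 -1 -3 -4 9 4 -5 3 -8 12 11 10

pivot=10, i=-1
j=0: 0≤10, i=0, swap(0,0) ⇒ 0 -9 -1 -3 -4 9 4 -5 11 3 12 -8 10
j=1: -9≤10, i=1, swap(1,1) ⇒ 0 -9 -1 -3 -4 9 4 -5 11 3 12 -8 10
j=2: -1≤10, i=2, swap(2,2) ⇒ 0 -9 -1 -3 -4 9 4 -5 11 3 12 -8 10
j=3: -3≤10, i=3, swap(3,3) ⇒ 0 -9 -1 -3 -4 9 4 -5 11 3 12 -8 10
j=4: -4≤10, i=4, swap(4,4) ⇒ 0 -9 -1 -3 -4 9 4 -5 11 3 12 -8 10
j=5: 9≤10, i=5, swap(5,5) ⇒ 0 -9 -1 -3 -4 9 4 -5 11 3 12 -8 10
j=6: 4≤10, i=6, swap(6,6) ⇒ 0 -9 -1 -3 -4 9 4 -5 11 3 12 -8 10
j=7: -5≤10, i=7, swap(7,7) ⇒ 0 -9 -1 -3 -4 9 4 -5 11 3 12 -8 10
j=8: 11>10, skip
j=9: 3≤10, i=8, swap(8,9) ⇒ 0 -9 -1 -3 -4 9 4 -5 3 11 12 -8 10
j=10: 12>10, skip
j=11: -8≤10, i=9, swap(9,11) ⇒ 0 -9 -1 -3 -4 9 4 -5 3 -8 12 11 10
(after j=11) data = 0 -9 -1 -3 -4 9 4 -5 3 -8 12 11 10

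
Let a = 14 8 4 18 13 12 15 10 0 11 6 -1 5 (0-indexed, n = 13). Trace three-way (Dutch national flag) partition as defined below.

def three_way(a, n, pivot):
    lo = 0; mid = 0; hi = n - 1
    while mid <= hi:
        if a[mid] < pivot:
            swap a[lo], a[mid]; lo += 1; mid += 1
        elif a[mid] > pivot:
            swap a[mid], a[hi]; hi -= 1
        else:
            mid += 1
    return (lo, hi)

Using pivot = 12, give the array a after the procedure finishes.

lo=0 mid=0 hi=12
14>12: swap(0,12), hi=11 ⇒ 5 8 4 18 13 12 15 10 0 11 6 -1 14
5<12: swap(0,0), lo=1 mid=1 ⇒ 5 8 4 18 13 12 15 10 0 11 6 -1 14
8<12: swap(1,1), lo=2 mid=2 ⇒ 5 8 4 18 13 12 15 10 0 11 6 -1 14
4<12: swap(2,2), lo=3 mid=3 ⇒ 5 8 4 18 13 12 15 10 0 11 6 -1 14
18>12: swap(3,11), hi=10 ⇒ 5 8 4 -1 13 12 15 10 0 11 6 18 14
-1<12: swap(3,3), lo=4 mid=4 ⇒ 5 8 4 -1 13 12 15 10 0 11 6 18 14
13>12: swap(4,10), hi=9 ⇒ 5 8 4 -1 6 12 15 10 0 11 13 18 14
6<12: swap(4,4), lo=5 mid=5 ⇒ 5 8 4 -1 6 12 15 10 0 11 13 18 14
12=12: mid=6
15>12: swap(6,9), hi=8 ⇒ 5 8 4 -1 6 12 11 10 0 15 13 18 14
11<12: swap(5,6), lo=6 mid=7 ⇒ 5 8 4 -1 6 11 12 10 0 15 13 18 14
10<12: swap(6,7), lo=7 mid=8 ⇒ 5 8 4 -1 6 11 10 12 0 15 13 18 14
0<12: swap(7,8), lo=8 mid=9 ⇒ 5 8 4 -1 6 11 10 0 12 15 13 18 14
done. lo=8 hi=8; a=5 8 4 -1 6 11 10 0 12 15 13 18 14

5 8 4 -1 6 11 10 0 12 15 13 18 14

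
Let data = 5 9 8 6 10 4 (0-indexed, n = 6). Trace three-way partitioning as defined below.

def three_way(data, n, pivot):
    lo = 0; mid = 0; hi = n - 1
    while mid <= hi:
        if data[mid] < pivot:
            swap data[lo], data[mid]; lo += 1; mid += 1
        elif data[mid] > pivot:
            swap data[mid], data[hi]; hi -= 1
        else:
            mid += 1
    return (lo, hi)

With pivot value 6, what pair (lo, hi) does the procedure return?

pivot = 6; lo=0, mid=0, hi=5
data[mid]=5<6: swap data[0],data[0]; lo=1,mid=1 → 5 9 8 6 10 4
data[mid]=9>6: swap data[1],data[5]; hi=4 → 5 4 8 6 10 9
data[mid]=4<6: swap data[1],data[1]; lo=2,mid=2 → 5 4 8 6 10 9
data[mid]=8>6: swap data[2],data[4]; hi=3 → 5 4 10 6 8 9
data[mid]=10>6: swap data[2],data[3]; hi=2 → 5 4 6 10 8 9
data[mid]=6=6: mid=3
end: lo=2, hi=2; data = 5 4 6 10 8 9

(2, 2)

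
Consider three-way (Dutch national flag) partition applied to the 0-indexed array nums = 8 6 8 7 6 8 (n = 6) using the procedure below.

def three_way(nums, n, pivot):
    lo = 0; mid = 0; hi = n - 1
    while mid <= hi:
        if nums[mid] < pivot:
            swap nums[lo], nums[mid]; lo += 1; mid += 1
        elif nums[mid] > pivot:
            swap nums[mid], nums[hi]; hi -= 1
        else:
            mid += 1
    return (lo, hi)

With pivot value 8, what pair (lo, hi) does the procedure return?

(3, 5)

lo=0 mid=0 hi=5
8=8: mid=1
6<8: swap(0,1), lo=1 mid=2 ⇒ 6 8 8 7 6 8
8=8: mid=3
7<8: swap(1,3), lo=2 mid=4 ⇒ 6 7 8 8 6 8
6<8: swap(2,4), lo=3 mid=5 ⇒ 6 7 6 8 8 8
8=8: mid=6
done. lo=3 hi=5; nums=6 7 6 8 8 8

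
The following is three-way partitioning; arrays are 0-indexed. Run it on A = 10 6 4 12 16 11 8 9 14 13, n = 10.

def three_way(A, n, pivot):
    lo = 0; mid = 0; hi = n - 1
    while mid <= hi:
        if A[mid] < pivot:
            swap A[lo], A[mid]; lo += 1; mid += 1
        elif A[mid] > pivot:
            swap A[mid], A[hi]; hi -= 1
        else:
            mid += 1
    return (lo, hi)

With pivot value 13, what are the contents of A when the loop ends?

pivot = 13; lo=0, mid=0, hi=9
A[mid]=10<13: swap A[0],A[0]; lo=1,mid=1 → 10 6 4 12 16 11 8 9 14 13
A[mid]=6<13: swap A[1],A[1]; lo=2,mid=2 → 10 6 4 12 16 11 8 9 14 13
A[mid]=4<13: swap A[2],A[2]; lo=3,mid=3 → 10 6 4 12 16 11 8 9 14 13
A[mid]=12<13: swap A[3],A[3]; lo=4,mid=4 → 10 6 4 12 16 11 8 9 14 13
A[mid]=16>13: swap A[4],A[9]; hi=8 → 10 6 4 12 13 11 8 9 14 16
A[mid]=13=13: mid=5
A[mid]=11<13: swap A[4],A[5]; lo=5,mid=6 → 10 6 4 12 11 13 8 9 14 16
A[mid]=8<13: swap A[5],A[6]; lo=6,mid=7 → 10 6 4 12 11 8 13 9 14 16
A[mid]=9<13: swap A[6],A[7]; lo=7,mid=8 → 10 6 4 12 11 8 9 13 14 16
A[mid]=14>13: swap A[8],A[8]; hi=7 → 10 6 4 12 11 8 9 13 14 16
end: lo=7, hi=7; A = 10 6 4 12 11 8 9 13 14 16

10 6 4 12 11 8 9 13 14 16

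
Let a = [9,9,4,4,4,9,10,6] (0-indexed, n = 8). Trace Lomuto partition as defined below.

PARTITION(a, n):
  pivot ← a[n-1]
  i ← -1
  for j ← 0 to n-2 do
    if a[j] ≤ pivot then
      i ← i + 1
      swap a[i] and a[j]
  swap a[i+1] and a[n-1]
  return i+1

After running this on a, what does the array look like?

pivot=6, i=-1
j=0: 9>6, skip
j=1: 9>6, skip
j=2: 4≤6, i=0, swap(0,2) ⇒ [4,9,9,4,4,9,10,6]
j=3: 4≤6, i=1, swap(1,3) ⇒ [4,4,9,9,4,9,10,6]
j=4: 4≤6, i=2, swap(2,4) ⇒ [4,4,4,9,9,9,10,6]
j=5: 9>6, skip
j=6: 10>6, skip
swap(3,7) ⇒ [4,4,4,6,9,9,10,9]; return 3

[4,4,4,6,9,9,10,9]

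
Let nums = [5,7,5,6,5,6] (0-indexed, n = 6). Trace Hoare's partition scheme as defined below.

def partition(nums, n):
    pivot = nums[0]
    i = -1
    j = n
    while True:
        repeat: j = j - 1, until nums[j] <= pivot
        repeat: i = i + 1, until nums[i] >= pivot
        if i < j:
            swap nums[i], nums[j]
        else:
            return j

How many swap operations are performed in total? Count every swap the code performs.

2

pivot = nums[0] = 5; i = -1, j = 6
j→4 (nums[4]=5≤5), i→0 (nums[0]=5≥5); i<j, swap → [5,7,5,6,5,6]
j→2 (nums[2]=5≤5), i→1 (nums[1]=7≥5); i<j, swap → [5,5,7,6,5,6]
j→1, i→2; i≥j, return j=1. nums = [5,5,7,6,5,6]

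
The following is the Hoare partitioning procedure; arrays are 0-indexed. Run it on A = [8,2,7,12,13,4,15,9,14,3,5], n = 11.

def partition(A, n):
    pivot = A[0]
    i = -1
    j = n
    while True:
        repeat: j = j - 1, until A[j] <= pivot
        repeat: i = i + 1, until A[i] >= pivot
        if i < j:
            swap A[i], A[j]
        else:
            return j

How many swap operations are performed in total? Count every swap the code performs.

3

pivot = A[0] = 8; i = -1, j = 11
j→10 (A[10]=5≤8), i→0 (A[0]=8≥8); i<j, swap → [5,2,7,12,13,4,15,9,14,3,8]
j→9 (A[9]=3≤8), i→3 (A[3]=12≥8); i<j, swap → [5,2,7,3,13,4,15,9,14,12,8]
j→5 (A[5]=4≤8), i→4 (A[4]=13≥8); i<j, swap → [5,2,7,3,4,13,15,9,14,12,8]
j→4, i→5; i≥j, return j=4. A = [5,2,7,3,4,13,15,9,14,12,8]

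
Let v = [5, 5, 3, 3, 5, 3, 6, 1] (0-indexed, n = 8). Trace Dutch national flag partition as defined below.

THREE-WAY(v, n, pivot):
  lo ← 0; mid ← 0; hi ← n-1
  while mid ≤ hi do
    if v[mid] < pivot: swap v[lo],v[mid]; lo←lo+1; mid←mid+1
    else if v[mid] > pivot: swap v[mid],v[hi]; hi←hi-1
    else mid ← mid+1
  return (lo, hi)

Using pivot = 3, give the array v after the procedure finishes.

lo=0 mid=0 hi=7
5>3: swap(0,7), hi=6 ⇒ [1, 5, 3, 3, 5, 3, 6, 5]
1<3: swap(0,0), lo=1 mid=1 ⇒ [1, 5, 3, 3, 5, 3, 6, 5]
5>3: swap(1,6), hi=5 ⇒ [1, 6, 3, 3, 5, 3, 5, 5]
6>3: swap(1,5), hi=4 ⇒ [1, 3, 3, 3, 5, 6, 5, 5]
3=3: mid=2
3=3: mid=3
3=3: mid=4
5>3: swap(4,4), hi=3 ⇒ [1, 3, 3, 3, 5, 6, 5, 5]
done. lo=1 hi=3; v=[1, 3, 3, 3, 5, 6, 5, 5]

[1, 3, 3, 3, 5, 6, 5, 5]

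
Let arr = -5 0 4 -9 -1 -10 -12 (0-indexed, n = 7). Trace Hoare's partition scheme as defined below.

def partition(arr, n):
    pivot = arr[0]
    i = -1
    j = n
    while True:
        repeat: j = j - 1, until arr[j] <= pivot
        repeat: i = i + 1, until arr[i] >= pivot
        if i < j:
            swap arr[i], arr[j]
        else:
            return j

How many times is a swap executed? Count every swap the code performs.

pivot=-5
j stops at 6 (-12), i stops at 0 (-5); swap ⇒ -12 0 4 -9 -1 -10 -5
j stops at 5 (-10), i stops at 1 (0); swap ⇒ -12 -10 4 -9 -1 0 -5
j stops at 3 (-9), i stops at 2 (4); swap ⇒ -12 -10 -9 4 -1 0 -5
j stops at 2, i stops at 3; i≥j ⇒ return 2. arr=-12 -10 -9 4 -1 0 -5

3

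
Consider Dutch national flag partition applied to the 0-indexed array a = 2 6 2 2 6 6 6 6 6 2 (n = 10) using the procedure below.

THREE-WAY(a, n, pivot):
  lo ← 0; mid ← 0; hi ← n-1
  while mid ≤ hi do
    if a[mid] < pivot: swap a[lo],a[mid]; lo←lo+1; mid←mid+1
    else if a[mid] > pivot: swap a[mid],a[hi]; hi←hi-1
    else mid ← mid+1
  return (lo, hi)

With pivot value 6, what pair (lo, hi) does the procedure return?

lo=0 mid=0 hi=9
2<6: swap(0,0), lo=1 mid=1 ⇒ 2 6 2 2 6 6 6 6 6 2
6=6: mid=2
2<6: swap(1,2), lo=2 mid=3 ⇒ 2 2 6 2 6 6 6 6 6 2
2<6: swap(2,3), lo=3 mid=4 ⇒ 2 2 2 6 6 6 6 6 6 2
6=6: mid=5
6=6: mid=6
6=6: mid=7
6=6: mid=8
6=6: mid=9
2<6: swap(3,9), lo=4 mid=10 ⇒ 2 2 2 2 6 6 6 6 6 6
done. lo=4 hi=9; a=2 2 2 2 6 6 6 6 6 6

(4, 9)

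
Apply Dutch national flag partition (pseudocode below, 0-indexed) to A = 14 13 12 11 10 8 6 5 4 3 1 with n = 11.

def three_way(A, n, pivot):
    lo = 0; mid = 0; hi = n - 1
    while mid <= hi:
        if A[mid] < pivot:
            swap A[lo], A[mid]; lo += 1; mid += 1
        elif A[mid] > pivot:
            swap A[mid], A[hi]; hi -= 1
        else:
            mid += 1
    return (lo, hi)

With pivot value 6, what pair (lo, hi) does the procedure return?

pivot = 6; lo=0, mid=0, hi=10
A[mid]=14>6: swap A[0],A[10]; hi=9 → 1 13 12 11 10 8 6 5 4 3 14
A[mid]=1<6: swap A[0],A[0]; lo=1,mid=1 → 1 13 12 11 10 8 6 5 4 3 14
A[mid]=13>6: swap A[1],A[9]; hi=8 → 1 3 12 11 10 8 6 5 4 13 14
A[mid]=3<6: swap A[1],A[1]; lo=2,mid=2 → 1 3 12 11 10 8 6 5 4 13 14
A[mid]=12>6: swap A[2],A[8]; hi=7 → 1 3 4 11 10 8 6 5 12 13 14
A[mid]=4<6: swap A[2],A[2]; lo=3,mid=3 → 1 3 4 11 10 8 6 5 12 13 14
A[mid]=11>6: swap A[3],A[7]; hi=6 → 1 3 4 5 10 8 6 11 12 13 14
A[mid]=5<6: swap A[3],A[3]; lo=4,mid=4 → 1 3 4 5 10 8 6 11 12 13 14
A[mid]=10>6: swap A[4],A[6]; hi=5 → 1 3 4 5 6 8 10 11 12 13 14
A[mid]=6=6: mid=5
A[mid]=8>6: swap A[5],A[5]; hi=4 → 1 3 4 5 6 8 10 11 12 13 14
end: lo=4, hi=4; A = 1 3 4 5 6 8 10 11 12 13 14

(4, 4)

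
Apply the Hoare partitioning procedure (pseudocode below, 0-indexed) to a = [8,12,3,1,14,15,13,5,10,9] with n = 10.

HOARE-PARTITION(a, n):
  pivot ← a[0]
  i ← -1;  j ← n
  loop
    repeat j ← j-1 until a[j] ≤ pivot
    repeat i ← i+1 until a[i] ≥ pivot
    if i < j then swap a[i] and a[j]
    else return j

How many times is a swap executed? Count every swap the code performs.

2

pivot = a[0] = 8; i = -1, j = 10
j→7 (a[7]=5≤8), i→0 (a[0]=8≥8); i<j, swap → [5,12,3,1,14,15,13,8,10,9]
j→3 (a[3]=1≤8), i→1 (a[1]=12≥8); i<j, swap → [5,1,3,12,14,15,13,8,10,9]
j→2, i→3; i≥j, return j=2. a = [5,1,3,12,14,15,13,8,10,9]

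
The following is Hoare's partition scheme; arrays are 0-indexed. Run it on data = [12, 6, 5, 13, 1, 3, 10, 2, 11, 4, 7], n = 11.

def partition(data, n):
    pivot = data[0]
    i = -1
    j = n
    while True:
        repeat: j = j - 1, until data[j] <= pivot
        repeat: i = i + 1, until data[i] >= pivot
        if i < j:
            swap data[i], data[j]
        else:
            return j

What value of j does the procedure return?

pivot = data[0] = 12; i = -1, j = 11
j→10 (data[10]=7≤12), i→0 (data[0]=12≥12); i<j, swap → [7, 6, 5, 13, 1, 3, 10, 2, 11, 4, 12]
j→9 (data[9]=4≤12), i→3 (data[3]=13≥12); i<j, swap → [7, 6, 5, 4, 1, 3, 10, 2, 11, 13, 12]
j→8, i→9; i≥j, return j=8. data = [7, 6, 5, 4, 1, 3, 10, 2, 11, 13, 12]

8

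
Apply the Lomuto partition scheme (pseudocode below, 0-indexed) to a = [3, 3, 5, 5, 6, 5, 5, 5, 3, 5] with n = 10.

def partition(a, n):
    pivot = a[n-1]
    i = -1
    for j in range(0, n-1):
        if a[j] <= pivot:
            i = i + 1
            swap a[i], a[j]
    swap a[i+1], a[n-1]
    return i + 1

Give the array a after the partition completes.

[3, 3, 5, 5, 5, 5, 5, 3, 5, 6]

pivot=5, i=-1
j=0: 3≤5, i=0, swap(0,0) ⇒ [3, 3, 5, 5, 6, 5, 5, 5, 3, 5]
j=1: 3≤5, i=1, swap(1,1) ⇒ [3, 3, 5, 5, 6, 5, 5, 5, 3, 5]
j=2: 5≤5, i=2, swap(2,2) ⇒ [3, 3, 5, 5, 6, 5, 5, 5, 3, 5]
j=3: 5≤5, i=3, swap(3,3) ⇒ [3, 3, 5, 5, 6, 5, 5, 5, 3, 5]
j=4: 6>5, skip
j=5: 5≤5, i=4, swap(4,5) ⇒ [3, 3, 5, 5, 5, 6, 5, 5, 3, 5]
j=6: 5≤5, i=5, swap(5,6) ⇒ [3, 3, 5, 5, 5, 5, 6, 5, 3, 5]
j=7: 5≤5, i=6, swap(6,7) ⇒ [3, 3, 5, 5, 5, 5, 5, 6, 3, 5]
j=8: 3≤5, i=7, swap(7,8) ⇒ [3, 3, 5, 5, 5, 5, 5, 3, 6, 5]
swap(8,9) ⇒ [3, 3, 5, 5, 5, 5, 5, 3, 5, 6]; return 8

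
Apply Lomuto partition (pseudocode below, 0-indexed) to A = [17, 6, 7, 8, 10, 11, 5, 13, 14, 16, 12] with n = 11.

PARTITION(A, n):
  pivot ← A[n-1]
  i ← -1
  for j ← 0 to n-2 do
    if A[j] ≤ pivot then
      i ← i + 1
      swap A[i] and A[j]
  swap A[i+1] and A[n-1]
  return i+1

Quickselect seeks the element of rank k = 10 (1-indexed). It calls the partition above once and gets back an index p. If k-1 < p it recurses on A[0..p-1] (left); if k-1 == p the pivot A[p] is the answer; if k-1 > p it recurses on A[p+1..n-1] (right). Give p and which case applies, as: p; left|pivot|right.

6; right

pivot = A[10] = 12; i = -1
j=0: A[0]=17 > 12 → no swap
j=1: A[1]=6 ≤ 12 → i=0, swap A[0],A[1] → [6, 17, 7, 8, 10, 11, 5, 13, 14, 16, 12]
j=2: A[2]=7 ≤ 12 → i=1, swap A[1],A[2] → [6, 7, 17, 8, 10, 11, 5, 13, 14, 16, 12]
j=3: A[3]=8 ≤ 12 → i=2, swap A[2],A[3] → [6, 7, 8, 17, 10, 11, 5, 13, 14, 16, 12]
j=4: A[4]=10 ≤ 12 → i=3, swap A[3],A[4] → [6, 7, 8, 10, 17, 11, 5, 13, 14, 16, 12]
j=5: A[5]=11 ≤ 12 → i=4, swap A[4],A[5] → [6, 7, 8, 10, 11, 17, 5, 13, 14, 16, 12]
j=6: A[6]=5 ≤ 12 → i=5, swap A[5],A[6] → [6, 7, 8, 10, 11, 5, 17, 13, 14, 16, 12]
j=7: A[7]=13 > 12 → no swap
j=8: A[8]=14 > 12 → no swap
j=9: A[9]=16 > 12 → no swap
final swap A[6],A[10] → [6, 7, 8, 10, 11, 5, 12, 13, 14, 16, 17]; return 6
p = 6; k-1 = 9 > 6 ⇒ right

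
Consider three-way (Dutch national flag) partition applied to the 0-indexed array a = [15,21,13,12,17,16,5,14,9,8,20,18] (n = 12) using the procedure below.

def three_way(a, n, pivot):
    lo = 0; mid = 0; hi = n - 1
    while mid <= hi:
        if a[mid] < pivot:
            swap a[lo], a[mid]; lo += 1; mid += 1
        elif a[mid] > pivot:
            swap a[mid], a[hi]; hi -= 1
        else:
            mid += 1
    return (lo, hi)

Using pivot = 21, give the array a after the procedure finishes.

pivot = 21; lo=0, mid=0, hi=11
a[mid]=15<21: swap a[0],a[0]; lo=1,mid=1 → [15,21,13,12,17,16,5,14,9,8,20,18]
a[mid]=21=21: mid=2
a[mid]=13<21: swap a[1],a[2]; lo=2,mid=3 → [15,13,21,12,17,16,5,14,9,8,20,18]
a[mid]=12<21: swap a[2],a[3]; lo=3,mid=4 → [15,13,12,21,17,16,5,14,9,8,20,18]
a[mid]=17<21: swap a[3],a[4]; lo=4,mid=5 → [15,13,12,17,21,16,5,14,9,8,20,18]
a[mid]=16<21: swap a[4],a[5]; lo=5,mid=6 → [15,13,12,17,16,21,5,14,9,8,20,18]
a[mid]=5<21: swap a[5],a[6]; lo=6,mid=7 → [15,13,12,17,16,5,21,14,9,8,20,18]
a[mid]=14<21: swap a[6],a[7]; lo=7,mid=8 → [15,13,12,17,16,5,14,21,9,8,20,18]
a[mid]=9<21: swap a[7],a[8]; lo=8,mid=9 → [15,13,12,17,16,5,14,9,21,8,20,18]
a[mid]=8<21: swap a[8],a[9]; lo=9,mid=10 → [15,13,12,17,16,5,14,9,8,21,20,18]
a[mid]=20<21: swap a[9],a[10]; lo=10,mid=11 → [15,13,12,17,16,5,14,9,8,20,21,18]
a[mid]=18<21: swap a[10],a[11]; lo=11,mid=12 → [15,13,12,17,16,5,14,9,8,20,18,21]
end: lo=11, hi=11; a = [15,13,12,17,16,5,14,9,8,20,18,21]

[15,13,12,17,16,5,14,9,8,20,18,21]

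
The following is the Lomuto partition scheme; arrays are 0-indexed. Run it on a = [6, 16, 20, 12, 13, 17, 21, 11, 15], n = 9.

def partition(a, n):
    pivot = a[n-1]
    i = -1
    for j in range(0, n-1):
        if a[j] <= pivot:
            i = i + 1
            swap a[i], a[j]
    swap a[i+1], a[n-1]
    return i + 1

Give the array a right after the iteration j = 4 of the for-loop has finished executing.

[6, 12, 13, 16, 20, 17, 21, 11, 15]

pivot = a[8] = 15; i = -1
j=0: a[0]=6 ≤ 15 → i=0, swap a[0],a[0] (no change) → [6, 16, 20, 12, 13, 17, 21, 11, 15]
j=1: a[1]=16 > 15 → no swap
j=2: a[2]=20 > 15 → no swap
j=3: a[3]=12 ≤ 15 → i=1, swap a[1],a[3] → [6, 12, 20, 16, 13, 17, 21, 11, 15]
j=4: a[4]=13 ≤ 15 → i=2, swap a[2],a[4] → [6, 12, 13, 16, 20, 17, 21, 11, 15]
(after j=4) a = [6, 12, 13, 16, 20, 17, 21, 11, 15]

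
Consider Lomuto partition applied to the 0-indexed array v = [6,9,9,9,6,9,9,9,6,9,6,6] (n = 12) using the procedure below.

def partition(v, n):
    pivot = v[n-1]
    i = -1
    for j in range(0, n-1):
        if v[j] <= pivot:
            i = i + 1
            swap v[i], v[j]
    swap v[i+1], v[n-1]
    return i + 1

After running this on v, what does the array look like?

pivot = v[11] = 6; i = -1
j=0: v[0]=6 ≤ 6 → i=0, swap v[0],v[0] (no change) → [6,9,9,9,6,9,9,9,6,9,6,6]
j=1: v[1]=9 > 6 → no swap
j=2: v[2]=9 > 6 → no swap
j=3: v[3]=9 > 6 → no swap
j=4: v[4]=6 ≤ 6 → i=1, swap v[1],v[4] → [6,6,9,9,9,9,9,9,6,9,6,6]
j=5: v[5]=9 > 6 → no swap
j=6: v[6]=9 > 6 → no swap
j=7: v[7]=9 > 6 → no swap
j=8: v[8]=6 ≤ 6 → i=2, swap v[2],v[8] → [6,6,6,9,9,9,9,9,9,9,6,6]
j=9: v[9]=9 > 6 → no swap
j=10: v[10]=6 ≤ 6 → i=3, swap v[3],v[10] → [6,6,6,6,9,9,9,9,9,9,9,6]
final swap v[4],v[11] → [6,6,6,6,6,9,9,9,9,9,9,9]; return 4

[6,6,6,6,6,9,9,9,9,9,9,9]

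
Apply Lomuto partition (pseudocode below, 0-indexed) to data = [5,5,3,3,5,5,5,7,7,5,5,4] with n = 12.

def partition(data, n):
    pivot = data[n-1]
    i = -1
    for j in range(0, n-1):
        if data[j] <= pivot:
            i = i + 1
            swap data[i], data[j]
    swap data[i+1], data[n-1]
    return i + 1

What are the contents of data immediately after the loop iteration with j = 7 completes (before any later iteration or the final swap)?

pivot = data[11] = 4; i = -1
j=0: data[0]=5 > 4 → no swap
j=1: data[1]=5 > 4 → no swap
j=2: data[2]=3 ≤ 4 → i=0, swap data[0],data[2] → [3,5,5,3,5,5,5,7,7,5,5,4]
j=3: data[3]=3 ≤ 4 → i=1, swap data[1],data[3] → [3,3,5,5,5,5,5,7,7,5,5,4]
j=4: data[4]=5 > 4 → no swap
j=5: data[5]=5 > 4 → no swap
j=6: data[6]=5 > 4 → no swap
j=7: data[7]=7 > 4 → no swap
(after j=7) data = [3,3,5,5,5,5,5,7,7,5,5,4]

[3,3,5,5,5,5,5,7,7,5,5,4]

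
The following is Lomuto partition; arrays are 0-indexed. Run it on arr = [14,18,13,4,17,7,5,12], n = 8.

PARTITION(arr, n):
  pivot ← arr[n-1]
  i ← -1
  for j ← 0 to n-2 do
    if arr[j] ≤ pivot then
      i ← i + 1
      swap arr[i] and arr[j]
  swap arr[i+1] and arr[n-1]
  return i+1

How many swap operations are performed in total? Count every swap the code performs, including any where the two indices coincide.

4

pivot = arr[7] = 12; i = -1
j=0: arr[0]=14 > 12 → no swap
j=1: arr[1]=18 > 12 → no swap
j=2: arr[2]=13 > 12 → no swap
j=3: arr[3]=4 ≤ 12 → i=0, swap arr[0],arr[3] → [4,18,13,14,17,7,5,12]
j=4: arr[4]=17 > 12 → no swap
j=5: arr[5]=7 ≤ 12 → i=1, swap arr[1],arr[5] → [4,7,13,14,17,18,5,12]
j=6: arr[6]=5 ≤ 12 → i=2, swap arr[2],arr[6] → [4,7,5,14,17,18,13,12]
final swap arr[3],arr[7] → [4,7,5,12,17,18,13,14]; return 3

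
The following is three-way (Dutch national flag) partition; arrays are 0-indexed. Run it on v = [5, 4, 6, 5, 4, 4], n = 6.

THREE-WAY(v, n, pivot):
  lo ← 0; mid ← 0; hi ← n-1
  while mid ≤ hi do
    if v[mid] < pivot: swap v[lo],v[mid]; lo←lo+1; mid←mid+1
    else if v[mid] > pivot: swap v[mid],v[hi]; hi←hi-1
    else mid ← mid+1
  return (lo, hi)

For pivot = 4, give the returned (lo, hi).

(0, 2)

pivot = 4; lo=0, mid=0, hi=5
v[mid]=5>4: swap v[0],v[5]; hi=4 → [4, 4, 6, 5, 4, 5]
v[mid]=4=4: mid=1
v[mid]=4=4: mid=2
v[mid]=6>4: swap v[2],v[4]; hi=3 → [4, 4, 4, 5, 6, 5]
v[mid]=4=4: mid=3
v[mid]=5>4: swap v[3],v[3]; hi=2 → [4, 4, 4, 5, 6, 5]
end: lo=0, hi=2; v = [4, 4, 4, 5, 6, 5]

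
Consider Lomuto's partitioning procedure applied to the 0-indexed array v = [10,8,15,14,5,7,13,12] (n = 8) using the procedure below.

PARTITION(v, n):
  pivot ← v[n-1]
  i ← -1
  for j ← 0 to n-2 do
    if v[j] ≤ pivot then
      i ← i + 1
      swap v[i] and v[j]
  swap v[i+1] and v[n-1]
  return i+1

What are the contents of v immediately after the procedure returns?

[10,8,5,7,12,14,13,15]

pivot = v[7] = 12; i = -1
j=0: v[0]=10 ≤ 12 → i=0, swap v[0],v[0] (no change) → [10,8,15,14,5,7,13,12]
j=1: v[1]=8 ≤ 12 → i=1, swap v[1],v[1] (no change) → [10,8,15,14,5,7,13,12]
j=2: v[2]=15 > 12 → no swap
j=3: v[3]=14 > 12 → no swap
j=4: v[4]=5 ≤ 12 → i=2, swap v[2],v[4] → [10,8,5,14,15,7,13,12]
j=5: v[5]=7 ≤ 12 → i=3, swap v[3],v[5] → [10,8,5,7,15,14,13,12]
j=6: v[6]=13 > 12 → no swap
final swap v[4],v[7] → [10,8,5,7,12,14,13,15]; return 4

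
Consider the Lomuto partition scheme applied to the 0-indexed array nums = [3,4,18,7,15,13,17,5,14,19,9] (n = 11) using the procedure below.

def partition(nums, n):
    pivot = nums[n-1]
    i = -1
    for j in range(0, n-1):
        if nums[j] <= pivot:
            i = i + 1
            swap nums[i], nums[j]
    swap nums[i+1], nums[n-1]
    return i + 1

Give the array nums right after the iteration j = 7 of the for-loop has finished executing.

[3,4,7,5,15,13,17,18,14,19,9]

pivot = nums[10] = 9; i = -1
j=0: nums[0]=3 ≤ 9 → i=0, swap nums[0],nums[0] (no change) → [3,4,18,7,15,13,17,5,14,19,9]
j=1: nums[1]=4 ≤ 9 → i=1, swap nums[1],nums[1] (no change) → [3,4,18,7,15,13,17,5,14,19,9]
j=2: nums[2]=18 > 9 → no swap
j=3: nums[3]=7 ≤ 9 → i=2, swap nums[2],nums[3] → [3,4,7,18,15,13,17,5,14,19,9]
j=4: nums[4]=15 > 9 → no swap
j=5: nums[5]=13 > 9 → no swap
j=6: nums[6]=17 > 9 → no swap
j=7: nums[7]=5 ≤ 9 → i=3, swap nums[3],nums[7] → [3,4,7,5,15,13,17,18,14,19,9]
(after j=7) nums = [3,4,7,5,15,13,17,18,14,19,9]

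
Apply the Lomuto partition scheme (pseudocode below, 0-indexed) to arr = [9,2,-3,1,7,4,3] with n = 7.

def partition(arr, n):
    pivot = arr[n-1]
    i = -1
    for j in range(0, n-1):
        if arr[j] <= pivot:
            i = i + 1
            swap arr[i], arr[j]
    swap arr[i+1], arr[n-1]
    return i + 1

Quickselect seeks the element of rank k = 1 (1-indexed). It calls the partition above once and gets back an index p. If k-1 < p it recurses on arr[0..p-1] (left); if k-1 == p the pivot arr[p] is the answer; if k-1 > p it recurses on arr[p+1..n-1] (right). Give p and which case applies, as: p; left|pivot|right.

3; left

pivot = arr[6] = 3; i = -1
j=0: arr[0]=9 > 3 → no swap
j=1: arr[1]=2 ≤ 3 → i=0, swap arr[0],arr[1] → [2,9,-3,1,7,4,3]
j=2: arr[2]=-3 ≤ 3 → i=1, swap arr[1],arr[2] → [2,-3,9,1,7,4,3]
j=3: arr[3]=1 ≤ 3 → i=2, swap arr[2],arr[3] → [2,-3,1,9,7,4,3]
j=4: arr[4]=7 > 3 → no swap
j=5: arr[5]=4 > 3 → no swap
final swap arr[3],arr[6] → [2,-3,1,3,7,4,9]; return 3
p = 3; k-1 = 0 < 3 ⇒ left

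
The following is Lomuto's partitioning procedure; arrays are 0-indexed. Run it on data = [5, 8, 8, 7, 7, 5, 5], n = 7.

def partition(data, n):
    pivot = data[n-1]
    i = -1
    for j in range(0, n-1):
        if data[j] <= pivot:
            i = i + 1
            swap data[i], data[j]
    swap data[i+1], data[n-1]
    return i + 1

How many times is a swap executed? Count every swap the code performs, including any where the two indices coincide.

pivot = data[6] = 5; i = -1
j=0: data[0]=5 ≤ 5 → i=0, swap data[0],data[0] (no change) → [5, 8, 8, 7, 7, 5, 5]
j=1: data[1]=8 > 5 → no swap
j=2: data[2]=8 > 5 → no swap
j=3: data[3]=7 > 5 → no swap
j=4: data[4]=7 > 5 → no swap
j=5: data[5]=5 ≤ 5 → i=1, swap data[1],data[5] → [5, 5, 8, 7, 7, 8, 5]
final swap data[2],data[6] → [5, 5, 5, 7, 7, 8, 8]; return 2

3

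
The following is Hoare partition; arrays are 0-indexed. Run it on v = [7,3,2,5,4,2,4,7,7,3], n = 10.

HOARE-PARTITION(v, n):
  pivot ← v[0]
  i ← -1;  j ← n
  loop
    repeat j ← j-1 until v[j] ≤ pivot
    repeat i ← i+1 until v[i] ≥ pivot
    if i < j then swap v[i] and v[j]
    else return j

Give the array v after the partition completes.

pivot = v[0] = 7; i = -1, j = 10
j→9 (v[9]=3≤7), i→0 (v[0]=7≥7); i<j, swap → [3,3,2,5,4,2,4,7,7,7]
j→8 (v[8]=7≤7), i→7 (v[7]=7≥7); i<j, swap → [3,3,2,5,4,2,4,7,7,7]
j→7, i→8; i≥j, return j=7. v = [3,3,2,5,4,2,4,7,7,7]

[3,3,2,5,4,2,4,7,7,7]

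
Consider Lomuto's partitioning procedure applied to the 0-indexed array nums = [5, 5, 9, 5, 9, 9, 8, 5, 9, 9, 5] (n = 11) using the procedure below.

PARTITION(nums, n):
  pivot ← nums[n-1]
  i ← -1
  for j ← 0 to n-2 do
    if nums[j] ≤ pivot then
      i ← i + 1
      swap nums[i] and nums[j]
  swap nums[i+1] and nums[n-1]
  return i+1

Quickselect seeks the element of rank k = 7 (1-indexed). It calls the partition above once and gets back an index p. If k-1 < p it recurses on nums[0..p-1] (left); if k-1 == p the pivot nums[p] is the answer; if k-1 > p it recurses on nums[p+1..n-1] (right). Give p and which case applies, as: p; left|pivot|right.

4; right

pivot = nums[10] = 5; i = -1
j=0: nums[0]=5 ≤ 5 → i=0, swap nums[0],nums[0] (no change) → [5, 5, 9, 5, 9, 9, 8, 5, 9, 9, 5]
j=1: nums[1]=5 ≤ 5 → i=1, swap nums[1],nums[1] (no change) → [5, 5, 9, 5, 9, 9, 8, 5, 9, 9, 5]
j=2: nums[2]=9 > 5 → no swap
j=3: nums[3]=5 ≤ 5 → i=2, swap nums[2],nums[3] → [5, 5, 5, 9, 9, 9, 8, 5, 9, 9, 5]
j=4: nums[4]=9 > 5 → no swap
j=5: nums[5]=9 > 5 → no swap
j=6: nums[6]=8 > 5 → no swap
j=7: nums[7]=5 ≤ 5 → i=3, swap nums[3],nums[7] → [5, 5, 5, 5, 9, 9, 8, 9, 9, 9, 5]
j=8: nums[8]=9 > 5 → no swap
j=9: nums[9]=9 > 5 → no swap
final swap nums[4],nums[10] → [5, 5, 5, 5, 5, 9, 8, 9, 9, 9, 9]; return 4
p = 4; k-1 = 6 > 4 ⇒ right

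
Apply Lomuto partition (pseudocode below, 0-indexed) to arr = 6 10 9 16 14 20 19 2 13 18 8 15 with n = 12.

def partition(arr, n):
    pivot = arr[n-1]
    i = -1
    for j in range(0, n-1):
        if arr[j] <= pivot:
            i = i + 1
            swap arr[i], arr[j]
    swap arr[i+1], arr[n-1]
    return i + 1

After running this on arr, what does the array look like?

pivot = arr[11] = 15; i = -1
j=0: arr[0]=6 ≤ 15 → i=0, swap arr[0],arr[0] (no change) → 6 10 9 16 14 20 19 2 13 18 8 15
j=1: arr[1]=10 ≤ 15 → i=1, swap arr[1],arr[1] (no change) → 6 10 9 16 14 20 19 2 13 18 8 15
j=2: arr[2]=9 ≤ 15 → i=2, swap arr[2],arr[2] (no change) → 6 10 9 16 14 20 19 2 13 18 8 15
j=3: arr[3]=16 > 15 → no swap
j=4: arr[4]=14 ≤ 15 → i=3, swap arr[3],arr[4] → 6 10 9 14 16 20 19 2 13 18 8 15
j=5: arr[5]=20 > 15 → no swap
j=6: arr[6]=19 > 15 → no swap
j=7: arr[7]=2 ≤ 15 → i=4, swap arr[4],arr[7] → 6 10 9 14 2 20 19 16 13 18 8 15
j=8: arr[8]=13 ≤ 15 → i=5, swap arr[5],arr[8] → 6 10 9 14 2 13 19 16 20 18 8 15
j=9: arr[9]=18 > 15 → no swap
j=10: arr[10]=8 ≤ 15 → i=6, swap arr[6],arr[10] → 6 10 9 14 2 13 8 16 20 18 19 15
final swap arr[7],arr[11] → 6 10 9 14 2 13 8 15 20 18 19 16; return 7

6 10 9 14 2 13 8 15 20 18 19 16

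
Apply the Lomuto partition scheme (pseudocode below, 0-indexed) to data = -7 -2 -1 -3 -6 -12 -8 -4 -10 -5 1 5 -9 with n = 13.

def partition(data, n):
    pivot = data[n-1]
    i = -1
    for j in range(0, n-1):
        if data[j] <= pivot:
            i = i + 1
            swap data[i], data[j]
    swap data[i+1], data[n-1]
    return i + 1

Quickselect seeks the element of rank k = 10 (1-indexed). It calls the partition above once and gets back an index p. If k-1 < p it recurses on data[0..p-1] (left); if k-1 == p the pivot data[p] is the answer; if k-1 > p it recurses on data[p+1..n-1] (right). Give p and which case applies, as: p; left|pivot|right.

pivot=-9, i=-1
j=0: -7>-9, skip
j=1: -2>-9, skip
j=2: -1>-9, skip
j=3: -3>-9, skip
j=4: -6>-9, skip
j=5: -12≤-9, i=0, swap(0,5) ⇒ -12 -2 -1 -3 -6 -7 -8 -4 -10 -5 1 5 -9
j=6: -8>-9, skip
j=7: -4>-9, skip
j=8: -10≤-9, i=1, swap(1,8) ⇒ -12 -10 -1 -3 -6 -7 -8 -4 -2 -5 1 5 -9
j=9: -5>-9, skip
j=10: 1>-9, skip
j=11: 5>-9, skip
swap(2,12) ⇒ -12 -10 -9 -3 -6 -7 -8 -4 -2 -5 1 5 -1; return 2
p = 2; k-1 = 9 > 2 ⇒ right

2; right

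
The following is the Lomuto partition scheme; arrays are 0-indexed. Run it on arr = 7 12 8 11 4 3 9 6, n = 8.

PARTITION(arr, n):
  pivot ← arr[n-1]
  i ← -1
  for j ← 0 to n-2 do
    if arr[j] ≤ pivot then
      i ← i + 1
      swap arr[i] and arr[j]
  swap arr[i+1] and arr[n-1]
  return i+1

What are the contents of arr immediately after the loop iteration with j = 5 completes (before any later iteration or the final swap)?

4 3 8 11 7 12 9 6

pivot=6, i=-1
j=0: 7>6, skip
j=1: 12>6, skip
j=2: 8>6, skip
j=3: 11>6, skip
j=4: 4≤6, i=0, swap(0,4) ⇒ 4 12 8 11 7 3 9 6
j=5: 3≤6, i=1, swap(1,5) ⇒ 4 3 8 11 7 12 9 6
(after j=5) arr = 4 3 8 11 7 12 9 6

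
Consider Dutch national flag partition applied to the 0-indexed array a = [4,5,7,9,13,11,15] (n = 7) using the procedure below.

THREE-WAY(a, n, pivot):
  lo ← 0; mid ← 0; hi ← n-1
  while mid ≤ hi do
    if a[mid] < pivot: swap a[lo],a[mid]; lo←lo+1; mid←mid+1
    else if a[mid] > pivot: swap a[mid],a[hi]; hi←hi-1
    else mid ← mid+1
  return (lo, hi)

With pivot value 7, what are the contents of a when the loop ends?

[4,5,7,13,11,15,9]

lo=0 mid=0 hi=6
4<7: swap(0,0), lo=1 mid=1 ⇒ [4,5,7,9,13,11,15]
5<7: swap(1,1), lo=2 mid=2 ⇒ [4,5,7,9,13,11,15]
7=7: mid=3
9>7: swap(3,6), hi=5 ⇒ [4,5,7,15,13,11,9]
15>7: swap(3,5), hi=4 ⇒ [4,5,7,11,13,15,9]
11>7: swap(3,4), hi=3 ⇒ [4,5,7,13,11,15,9]
13>7: swap(3,3), hi=2 ⇒ [4,5,7,13,11,15,9]
done. lo=2 hi=2; a=[4,5,7,13,11,15,9]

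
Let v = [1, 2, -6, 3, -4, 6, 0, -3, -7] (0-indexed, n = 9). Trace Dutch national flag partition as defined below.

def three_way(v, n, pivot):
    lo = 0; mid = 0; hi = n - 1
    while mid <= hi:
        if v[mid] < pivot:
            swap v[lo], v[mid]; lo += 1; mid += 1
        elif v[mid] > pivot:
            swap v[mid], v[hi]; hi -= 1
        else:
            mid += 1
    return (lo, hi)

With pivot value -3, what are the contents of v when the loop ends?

[-7, -6, -4, -3, 6, 0, 3, 2, 1]

pivot = -3; lo=0, mid=0, hi=8
v[mid]=1>-3: swap v[0],v[8]; hi=7 → [-7, 2, -6, 3, -4, 6, 0, -3, 1]
v[mid]=-7<-3: swap v[0],v[0]; lo=1,mid=1 → [-7, 2, -6, 3, -4, 6, 0, -3, 1]
v[mid]=2>-3: swap v[1],v[7]; hi=6 → [-7, -3, -6, 3, -4, 6, 0, 2, 1]
v[mid]=-3=-3: mid=2
v[mid]=-6<-3: swap v[1],v[2]; lo=2,mid=3 → [-7, -6, -3, 3, -4, 6, 0, 2, 1]
v[mid]=3>-3: swap v[3],v[6]; hi=5 → [-7, -6, -3, 0, -4, 6, 3, 2, 1]
v[mid]=0>-3: swap v[3],v[5]; hi=4 → [-7, -6, -3, 6, -4, 0, 3, 2, 1]
v[mid]=6>-3: swap v[3],v[4]; hi=3 → [-7, -6, -3, -4, 6, 0, 3, 2, 1]
v[mid]=-4<-3: swap v[2],v[3]; lo=3,mid=4 → [-7, -6, -4, -3, 6, 0, 3, 2, 1]
end: lo=3, hi=3; v = [-7, -6, -4, -3, 6, 0, 3, 2, 1]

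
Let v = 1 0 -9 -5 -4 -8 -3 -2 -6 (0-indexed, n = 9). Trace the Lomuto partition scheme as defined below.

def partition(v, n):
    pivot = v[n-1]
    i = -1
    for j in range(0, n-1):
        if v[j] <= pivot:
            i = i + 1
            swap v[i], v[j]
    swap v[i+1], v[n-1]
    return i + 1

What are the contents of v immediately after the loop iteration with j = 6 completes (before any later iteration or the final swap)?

pivot = v[8] = -6; i = -1
j=0: v[0]=1 > -6 → no swap
j=1: v[1]=0 > -6 → no swap
j=2: v[2]=-9 ≤ -6 → i=0, swap v[0],v[2] → -9 0 1 -5 -4 -8 -3 -2 -6
j=3: v[3]=-5 > -6 → no swap
j=4: v[4]=-4 > -6 → no swap
j=5: v[5]=-8 ≤ -6 → i=1, swap v[1],v[5] → -9 -8 1 -5 -4 0 -3 -2 -6
j=6: v[6]=-3 > -6 → no swap
(after j=6) v = -9 -8 1 -5 -4 0 -3 -2 -6

-9 -8 1 -5 -4 0 -3 -2 -6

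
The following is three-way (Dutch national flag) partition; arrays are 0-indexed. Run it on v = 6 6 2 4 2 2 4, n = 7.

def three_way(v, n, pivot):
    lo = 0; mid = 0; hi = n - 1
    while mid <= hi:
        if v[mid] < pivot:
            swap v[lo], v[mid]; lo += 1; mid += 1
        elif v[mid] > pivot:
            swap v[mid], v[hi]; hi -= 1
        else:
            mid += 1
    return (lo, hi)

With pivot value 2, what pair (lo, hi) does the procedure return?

(0, 2)

pivot = 2; lo=0, mid=0, hi=6
v[mid]=6>2: swap v[0],v[6]; hi=5 → 4 6 2 4 2 2 6
v[mid]=4>2: swap v[0],v[5]; hi=4 → 2 6 2 4 2 4 6
v[mid]=2=2: mid=1
v[mid]=6>2: swap v[1],v[4]; hi=3 → 2 2 2 4 6 4 6
v[mid]=2=2: mid=2
v[mid]=2=2: mid=3
v[mid]=4>2: swap v[3],v[3]; hi=2 → 2 2 2 4 6 4 6
end: lo=0, hi=2; v = 2 2 2 4 6 4 6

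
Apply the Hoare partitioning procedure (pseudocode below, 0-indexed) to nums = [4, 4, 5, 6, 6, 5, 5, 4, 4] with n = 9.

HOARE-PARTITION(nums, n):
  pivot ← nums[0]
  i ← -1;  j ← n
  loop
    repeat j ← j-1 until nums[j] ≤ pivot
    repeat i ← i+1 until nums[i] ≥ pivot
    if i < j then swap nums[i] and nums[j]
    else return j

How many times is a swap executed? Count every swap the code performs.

pivot=4
j stops at 8 (4), i stops at 0 (4); swap ⇒ [4, 4, 5, 6, 6, 5, 5, 4, 4]
j stops at 7 (4), i stops at 1 (4); swap ⇒ [4, 4, 5, 6, 6, 5, 5, 4, 4]
j stops at 1, i stops at 2; i≥j ⇒ return 1. nums=[4, 4, 5, 6, 6, 5, 5, 4, 4]

2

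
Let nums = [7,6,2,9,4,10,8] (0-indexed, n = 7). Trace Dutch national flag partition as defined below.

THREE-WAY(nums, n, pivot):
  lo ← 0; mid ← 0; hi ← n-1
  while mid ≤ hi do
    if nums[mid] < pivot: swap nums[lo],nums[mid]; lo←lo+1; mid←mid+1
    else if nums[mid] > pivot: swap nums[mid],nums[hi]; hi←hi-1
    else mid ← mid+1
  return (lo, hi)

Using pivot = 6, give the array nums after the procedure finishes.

lo=0 mid=0 hi=6
7>6: swap(0,6), hi=5 ⇒ [8,6,2,9,4,10,7]
8>6: swap(0,5), hi=4 ⇒ [10,6,2,9,4,8,7]
10>6: swap(0,4), hi=3 ⇒ [4,6,2,9,10,8,7]
4<6: swap(0,0), lo=1 mid=1 ⇒ [4,6,2,9,10,8,7]
6=6: mid=2
2<6: swap(1,2), lo=2 mid=3 ⇒ [4,2,6,9,10,8,7]
9>6: swap(3,3), hi=2 ⇒ [4,2,6,9,10,8,7]
done. lo=2 hi=2; nums=[4,2,6,9,10,8,7]

[4,2,6,9,10,8,7]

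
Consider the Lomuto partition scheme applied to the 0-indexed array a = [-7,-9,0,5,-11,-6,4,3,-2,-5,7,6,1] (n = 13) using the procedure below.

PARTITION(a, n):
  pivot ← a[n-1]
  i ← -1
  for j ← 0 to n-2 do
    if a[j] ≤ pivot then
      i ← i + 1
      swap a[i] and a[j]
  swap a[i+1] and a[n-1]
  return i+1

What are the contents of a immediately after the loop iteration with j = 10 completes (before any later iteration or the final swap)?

[-7,-9,0,-11,-6,-2,-5,3,5,4,7,6,1]

pivot=1, i=-1
j=0: -7≤1, i=0, swap(0,0) ⇒ [-7,-9,0,5,-11,-6,4,3,-2,-5,7,6,1]
j=1: -9≤1, i=1, swap(1,1) ⇒ [-7,-9,0,5,-11,-6,4,3,-2,-5,7,6,1]
j=2: 0≤1, i=2, swap(2,2) ⇒ [-7,-9,0,5,-11,-6,4,3,-2,-5,7,6,1]
j=3: 5>1, skip
j=4: -11≤1, i=3, swap(3,4) ⇒ [-7,-9,0,-11,5,-6,4,3,-2,-5,7,6,1]
j=5: -6≤1, i=4, swap(4,5) ⇒ [-7,-9,0,-11,-6,5,4,3,-2,-5,7,6,1]
j=6: 4>1, skip
j=7: 3>1, skip
j=8: -2≤1, i=5, swap(5,8) ⇒ [-7,-9,0,-11,-6,-2,4,3,5,-5,7,6,1]
j=9: -5≤1, i=6, swap(6,9) ⇒ [-7,-9,0,-11,-6,-2,-5,3,5,4,7,6,1]
j=10: 7>1, skip
(after j=10) a = [-7,-9,0,-11,-6,-2,-5,3,5,4,7,6,1]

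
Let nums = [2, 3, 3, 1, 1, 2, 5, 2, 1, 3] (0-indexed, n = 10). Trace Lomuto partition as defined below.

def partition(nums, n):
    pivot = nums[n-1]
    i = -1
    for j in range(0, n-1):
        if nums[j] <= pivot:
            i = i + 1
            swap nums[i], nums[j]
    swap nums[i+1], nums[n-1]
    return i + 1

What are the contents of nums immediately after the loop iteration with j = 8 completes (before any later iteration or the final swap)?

[2, 3, 3, 1, 1, 2, 2, 1, 5, 3]

pivot = nums[9] = 3; i = -1
j=0: nums[0]=2 ≤ 3 → i=0, swap nums[0],nums[0] (no change) → [2, 3, 3, 1, 1, 2, 5, 2, 1, 3]
j=1: nums[1]=3 ≤ 3 → i=1, swap nums[1],nums[1] (no change) → [2, 3, 3, 1, 1, 2, 5, 2, 1, 3]
j=2: nums[2]=3 ≤ 3 → i=2, swap nums[2],nums[2] (no change) → [2, 3, 3, 1, 1, 2, 5, 2, 1, 3]
j=3: nums[3]=1 ≤ 3 → i=3, swap nums[3],nums[3] (no change) → [2, 3, 3, 1, 1, 2, 5, 2, 1, 3]
j=4: nums[4]=1 ≤ 3 → i=4, swap nums[4],nums[4] (no change) → [2, 3, 3, 1, 1, 2, 5, 2, 1, 3]
j=5: nums[5]=2 ≤ 3 → i=5, swap nums[5],nums[5] (no change) → [2, 3, 3, 1, 1, 2, 5, 2, 1, 3]
j=6: nums[6]=5 > 3 → no swap
j=7: nums[7]=2 ≤ 3 → i=6, swap nums[6],nums[7] → [2, 3, 3, 1, 1, 2, 2, 5, 1, 3]
j=8: nums[8]=1 ≤ 3 → i=7, swap nums[7],nums[8] → [2, 3, 3, 1, 1, 2, 2, 1, 5, 3]
(after j=8) nums = [2, 3, 3, 1, 1, 2, 2, 1, 5, 3]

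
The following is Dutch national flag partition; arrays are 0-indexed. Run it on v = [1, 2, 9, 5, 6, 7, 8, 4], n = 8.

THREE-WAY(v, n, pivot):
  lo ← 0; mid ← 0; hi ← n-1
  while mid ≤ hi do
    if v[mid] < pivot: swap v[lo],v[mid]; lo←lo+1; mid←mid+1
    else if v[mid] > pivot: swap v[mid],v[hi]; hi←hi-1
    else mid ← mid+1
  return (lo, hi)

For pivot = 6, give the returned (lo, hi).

pivot = 6; lo=0, mid=0, hi=7
v[mid]=1<6: swap v[0],v[0]; lo=1,mid=1 → [1, 2, 9, 5, 6, 7, 8, 4]
v[mid]=2<6: swap v[1],v[1]; lo=2,mid=2 → [1, 2, 9, 5, 6, 7, 8, 4]
v[mid]=9>6: swap v[2],v[7]; hi=6 → [1, 2, 4, 5, 6, 7, 8, 9]
v[mid]=4<6: swap v[2],v[2]; lo=3,mid=3 → [1, 2, 4, 5, 6, 7, 8, 9]
v[mid]=5<6: swap v[3],v[3]; lo=4,mid=4 → [1, 2, 4, 5, 6, 7, 8, 9]
v[mid]=6=6: mid=5
v[mid]=7>6: swap v[5],v[6]; hi=5 → [1, 2, 4, 5, 6, 8, 7, 9]
v[mid]=8>6: swap v[5],v[5]; hi=4 → [1, 2, 4, 5, 6, 8, 7, 9]
end: lo=4, hi=4; v = [1, 2, 4, 5, 6, 8, 7, 9]

(4, 4)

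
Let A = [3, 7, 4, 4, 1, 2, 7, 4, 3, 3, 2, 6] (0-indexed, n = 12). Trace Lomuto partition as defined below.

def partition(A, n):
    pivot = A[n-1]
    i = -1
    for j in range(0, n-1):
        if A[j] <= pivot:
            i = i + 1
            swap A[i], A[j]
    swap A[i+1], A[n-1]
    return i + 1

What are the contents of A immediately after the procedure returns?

[3, 4, 4, 1, 2, 4, 3, 3, 2, 6, 7, 7]

pivot = A[11] = 6; i = -1
j=0: A[0]=3 ≤ 6 → i=0, swap A[0],A[0] (no change) → [3, 7, 4, 4, 1, 2, 7, 4, 3, 3, 2, 6]
j=1: A[1]=7 > 6 → no swap
j=2: A[2]=4 ≤ 6 → i=1, swap A[1],A[2] → [3, 4, 7, 4, 1, 2, 7, 4, 3, 3, 2, 6]
j=3: A[3]=4 ≤ 6 → i=2, swap A[2],A[3] → [3, 4, 4, 7, 1, 2, 7, 4, 3, 3, 2, 6]
j=4: A[4]=1 ≤ 6 → i=3, swap A[3],A[4] → [3, 4, 4, 1, 7, 2, 7, 4, 3, 3, 2, 6]
j=5: A[5]=2 ≤ 6 → i=4, swap A[4],A[5] → [3, 4, 4, 1, 2, 7, 7, 4, 3, 3, 2, 6]
j=6: A[6]=7 > 6 → no swap
j=7: A[7]=4 ≤ 6 → i=5, swap A[5],A[7] → [3, 4, 4, 1, 2, 4, 7, 7, 3, 3, 2, 6]
j=8: A[8]=3 ≤ 6 → i=6, swap A[6],A[8] → [3, 4, 4, 1, 2, 4, 3, 7, 7, 3, 2, 6]
j=9: A[9]=3 ≤ 6 → i=7, swap A[7],A[9] → [3, 4, 4, 1, 2, 4, 3, 3, 7, 7, 2, 6]
j=10: A[10]=2 ≤ 6 → i=8, swap A[8],A[10] → [3, 4, 4, 1, 2, 4, 3, 3, 2, 7, 7, 6]
final swap A[9],A[11] → [3, 4, 4, 1, 2, 4, 3, 3, 2, 6, 7, 7]; return 9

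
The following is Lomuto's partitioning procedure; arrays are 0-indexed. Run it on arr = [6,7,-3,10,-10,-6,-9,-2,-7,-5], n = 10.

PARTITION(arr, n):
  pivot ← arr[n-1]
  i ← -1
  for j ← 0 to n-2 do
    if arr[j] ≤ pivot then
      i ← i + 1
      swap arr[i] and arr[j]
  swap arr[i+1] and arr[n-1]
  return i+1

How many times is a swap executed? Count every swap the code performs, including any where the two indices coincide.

pivot = arr[9] = -5; i = -1
j=0: arr[0]=6 > -5 → no swap
j=1: arr[1]=7 > -5 → no swap
j=2: arr[2]=-3 > -5 → no swap
j=3: arr[3]=10 > -5 → no swap
j=4: arr[4]=-10 ≤ -5 → i=0, swap arr[0],arr[4] → [-10,7,-3,10,6,-6,-9,-2,-7,-5]
j=5: arr[5]=-6 ≤ -5 → i=1, swap arr[1],arr[5] → [-10,-6,-3,10,6,7,-9,-2,-7,-5]
j=6: arr[6]=-9 ≤ -5 → i=2, swap arr[2],arr[6] → [-10,-6,-9,10,6,7,-3,-2,-7,-5]
j=7: arr[7]=-2 > -5 → no swap
j=8: arr[8]=-7 ≤ -5 → i=3, swap arr[3],arr[8] → [-10,-6,-9,-7,6,7,-3,-2,10,-5]
final swap arr[4],arr[9] → [-10,-6,-9,-7,-5,7,-3,-2,10,6]; return 4

5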